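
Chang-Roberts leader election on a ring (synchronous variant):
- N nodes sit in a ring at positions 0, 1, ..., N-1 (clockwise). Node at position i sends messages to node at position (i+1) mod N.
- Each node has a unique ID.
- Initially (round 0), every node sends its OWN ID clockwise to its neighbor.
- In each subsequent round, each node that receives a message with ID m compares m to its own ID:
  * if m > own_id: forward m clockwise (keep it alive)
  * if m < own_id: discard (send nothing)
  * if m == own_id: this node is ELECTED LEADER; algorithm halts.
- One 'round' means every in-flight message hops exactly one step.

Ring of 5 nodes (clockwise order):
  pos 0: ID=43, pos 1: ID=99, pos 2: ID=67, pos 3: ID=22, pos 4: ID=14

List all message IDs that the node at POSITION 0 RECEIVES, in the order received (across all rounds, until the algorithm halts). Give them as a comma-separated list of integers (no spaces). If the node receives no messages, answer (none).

Round 1: pos1(id99) recv 43: drop; pos2(id67) recv 99: fwd; pos3(id22) recv 67: fwd; pos4(id14) recv 22: fwd; pos0(id43) recv 14: drop
Round 2: pos3(id22) recv 99: fwd; pos4(id14) recv 67: fwd; pos0(id43) recv 22: drop
Round 3: pos4(id14) recv 99: fwd; pos0(id43) recv 67: fwd
Round 4: pos0(id43) recv 99: fwd; pos1(id99) recv 67: drop
Round 5: pos1(id99) recv 99: ELECTED

Answer: 14,22,67,99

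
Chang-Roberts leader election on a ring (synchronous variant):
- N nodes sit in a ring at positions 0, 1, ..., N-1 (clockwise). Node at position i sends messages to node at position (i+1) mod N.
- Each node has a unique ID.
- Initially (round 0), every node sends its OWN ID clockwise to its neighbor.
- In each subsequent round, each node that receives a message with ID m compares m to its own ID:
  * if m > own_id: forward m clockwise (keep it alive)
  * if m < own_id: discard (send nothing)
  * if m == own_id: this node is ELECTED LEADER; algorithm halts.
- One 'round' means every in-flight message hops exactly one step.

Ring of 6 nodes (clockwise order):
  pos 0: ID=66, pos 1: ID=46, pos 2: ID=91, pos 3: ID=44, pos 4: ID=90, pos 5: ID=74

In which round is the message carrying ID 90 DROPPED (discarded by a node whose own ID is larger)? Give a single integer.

Round 1: pos1(id46) recv 66: fwd; pos2(id91) recv 46: drop; pos3(id44) recv 91: fwd; pos4(id90) recv 44: drop; pos5(id74) recv 90: fwd; pos0(id66) recv 74: fwd
Round 2: pos2(id91) recv 66: drop; pos4(id90) recv 91: fwd; pos0(id66) recv 90: fwd; pos1(id46) recv 74: fwd
Round 3: pos5(id74) recv 91: fwd; pos1(id46) recv 90: fwd; pos2(id91) recv 74: drop
Round 4: pos0(id66) recv 91: fwd; pos2(id91) recv 90: drop
Round 5: pos1(id46) recv 91: fwd
Round 6: pos2(id91) recv 91: ELECTED
Message ID 90 originates at pos 4; dropped at pos 2 in round 4

Answer: 4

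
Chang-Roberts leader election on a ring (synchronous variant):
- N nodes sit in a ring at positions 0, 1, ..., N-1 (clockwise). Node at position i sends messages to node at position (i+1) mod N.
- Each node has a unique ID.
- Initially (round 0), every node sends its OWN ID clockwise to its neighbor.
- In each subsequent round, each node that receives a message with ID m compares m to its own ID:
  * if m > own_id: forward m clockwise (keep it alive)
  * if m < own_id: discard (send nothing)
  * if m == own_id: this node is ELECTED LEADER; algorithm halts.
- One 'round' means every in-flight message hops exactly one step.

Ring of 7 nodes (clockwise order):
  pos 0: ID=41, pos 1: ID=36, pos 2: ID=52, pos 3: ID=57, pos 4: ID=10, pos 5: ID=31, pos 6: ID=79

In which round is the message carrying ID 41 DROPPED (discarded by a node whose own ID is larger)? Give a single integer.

Answer: 2

Derivation:
Round 1: pos1(id36) recv 41: fwd; pos2(id52) recv 36: drop; pos3(id57) recv 52: drop; pos4(id10) recv 57: fwd; pos5(id31) recv 10: drop; pos6(id79) recv 31: drop; pos0(id41) recv 79: fwd
Round 2: pos2(id52) recv 41: drop; pos5(id31) recv 57: fwd; pos1(id36) recv 79: fwd
Round 3: pos6(id79) recv 57: drop; pos2(id52) recv 79: fwd
Round 4: pos3(id57) recv 79: fwd
Round 5: pos4(id10) recv 79: fwd
Round 6: pos5(id31) recv 79: fwd
Round 7: pos6(id79) recv 79: ELECTED
Message ID 41 originates at pos 0; dropped at pos 2 in round 2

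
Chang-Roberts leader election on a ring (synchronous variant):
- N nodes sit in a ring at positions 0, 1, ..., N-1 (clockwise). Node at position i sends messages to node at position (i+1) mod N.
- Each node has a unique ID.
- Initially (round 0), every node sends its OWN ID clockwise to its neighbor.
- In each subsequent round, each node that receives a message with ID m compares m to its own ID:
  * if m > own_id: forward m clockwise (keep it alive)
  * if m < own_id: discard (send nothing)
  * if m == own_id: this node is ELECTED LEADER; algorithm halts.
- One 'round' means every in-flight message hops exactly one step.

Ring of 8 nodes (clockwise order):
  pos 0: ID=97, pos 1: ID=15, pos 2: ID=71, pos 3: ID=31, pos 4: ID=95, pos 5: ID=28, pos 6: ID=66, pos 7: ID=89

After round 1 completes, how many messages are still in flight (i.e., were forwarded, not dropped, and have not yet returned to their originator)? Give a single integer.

Round 1: pos1(id15) recv 97: fwd; pos2(id71) recv 15: drop; pos3(id31) recv 71: fwd; pos4(id95) recv 31: drop; pos5(id28) recv 95: fwd; pos6(id66) recv 28: drop; pos7(id89) recv 66: drop; pos0(id97) recv 89: drop
After round 1: 3 messages still in flight

Answer: 3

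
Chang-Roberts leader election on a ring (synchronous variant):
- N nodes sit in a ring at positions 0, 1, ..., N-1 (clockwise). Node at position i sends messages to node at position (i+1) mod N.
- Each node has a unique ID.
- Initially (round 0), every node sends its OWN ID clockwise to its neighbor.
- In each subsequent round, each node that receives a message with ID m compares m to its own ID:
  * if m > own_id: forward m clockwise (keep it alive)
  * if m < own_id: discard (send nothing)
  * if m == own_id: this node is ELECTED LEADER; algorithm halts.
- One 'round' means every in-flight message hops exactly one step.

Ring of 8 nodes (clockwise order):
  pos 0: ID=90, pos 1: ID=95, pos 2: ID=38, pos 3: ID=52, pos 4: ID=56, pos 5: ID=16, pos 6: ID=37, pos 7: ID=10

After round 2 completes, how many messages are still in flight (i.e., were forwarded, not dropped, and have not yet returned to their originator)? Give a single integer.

Round 1: pos1(id95) recv 90: drop; pos2(id38) recv 95: fwd; pos3(id52) recv 38: drop; pos4(id56) recv 52: drop; pos5(id16) recv 56: fwd; pos6(id37) recv 16: drop; pos7(id10) recv 37: fwd; pos0(id90) recv 10: drop
Round 2: pos3(id52) recv 95: fwd; pos6(id37) recv 56: fwd; pos0(id90) recv 37: drop
After round 2: 2 messages still in flight

Answer: 2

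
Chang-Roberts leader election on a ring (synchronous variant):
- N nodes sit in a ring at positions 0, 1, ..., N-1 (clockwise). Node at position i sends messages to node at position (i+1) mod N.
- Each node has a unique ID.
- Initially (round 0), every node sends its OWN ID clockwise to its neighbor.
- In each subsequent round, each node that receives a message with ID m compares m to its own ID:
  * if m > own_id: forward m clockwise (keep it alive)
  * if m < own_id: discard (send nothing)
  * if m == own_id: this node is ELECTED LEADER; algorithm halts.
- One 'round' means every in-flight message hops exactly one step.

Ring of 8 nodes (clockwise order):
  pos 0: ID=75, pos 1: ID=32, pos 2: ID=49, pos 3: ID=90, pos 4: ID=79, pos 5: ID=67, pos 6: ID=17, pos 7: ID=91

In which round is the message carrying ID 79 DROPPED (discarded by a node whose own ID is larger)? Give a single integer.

Round 1: pos1(id32) recv 75: fwd; pos2(id49) recv 32: drop; pos3(id90) recv 49: drop; pos4(id79) recv 90: fwd; pos5(id67) recv 79: fwd; pos6(id17) recv 67: fwd; pos7(id91) recv 17: drop; pos0(id75) recv 91: fwd
Round 2: pos2(id49) recv 75: fwd; pos5(id67) recv 90: fwd; pos6(id17) recv 79: fwd; pos7(id91) recv 67: drop; pos1(id32) recv 91: fwd
Round 3: pos3(id90) recv 75: drop; pos6(id17) recv 90: fwd; pos7(id91) recv 79: drop; pos2(id49) recv 91: fwd
Round 4: pos7(id91) recv 90: drop; pos3(id90) recv 91: fwd
Round 5: pos4(id79) recv 91: fwd
Round 6: pos5(id67) recv 91: fwd
Round 7: pos6(id17) recv 91: fwd
Round 8: pos7(id91) recv 91: ELECTED
Message ID 79 originates at pos 4; dropped at pos 7 in round 3

Answer: 3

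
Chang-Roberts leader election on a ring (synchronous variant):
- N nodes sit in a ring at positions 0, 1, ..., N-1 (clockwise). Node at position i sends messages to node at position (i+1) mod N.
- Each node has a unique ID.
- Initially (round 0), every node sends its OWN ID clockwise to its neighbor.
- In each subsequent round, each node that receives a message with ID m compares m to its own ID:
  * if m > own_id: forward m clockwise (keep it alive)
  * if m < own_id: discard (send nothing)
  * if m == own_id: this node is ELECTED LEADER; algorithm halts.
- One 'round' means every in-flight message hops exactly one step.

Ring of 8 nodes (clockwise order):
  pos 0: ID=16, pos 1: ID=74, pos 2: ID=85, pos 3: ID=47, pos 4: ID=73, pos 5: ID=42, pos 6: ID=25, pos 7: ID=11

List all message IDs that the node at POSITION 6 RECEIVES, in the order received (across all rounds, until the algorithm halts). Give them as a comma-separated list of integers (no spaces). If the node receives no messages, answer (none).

Round 1: pos1(id74) recv 16: drop; pos2(id85) recv 74: drop; pos3(id47) recv 85: fwd; pos4(id73) recv 47: drop; pos5(id42) recv 73: fwd; pos6(id25) recv 42: fwd; pos7(id11) recv 25: fwd; pos0(id16) recv 11: drop
Round 2: pos4(id73) recv 85: fwd; pos6(id25) recv 73: fwd; pos7(id11) recv 42: fwd; pos0(id16) recv 25: fwd
Round 3: pos5(id42) recv 85: fwd; pos7(id11) recv 73: fwd; pos0(id16) recv 42: fwd; pos1(id74) recv 25: drop
Round 4: pos6(id25) recv 85: fwd; pos0(id16) recv 73: fwd; pos1(id74) recv 42: drop
Round 5: pos7(id11) recv 85: fwd; pos1(id74) recv 73: drop
Round 6: pos0(id16) recv 85: fwd
Round 7: pos1(id74) recv 85: fwd
Round 8: pos2(id85) recv 85: ELECTED

Answer: 42,73,85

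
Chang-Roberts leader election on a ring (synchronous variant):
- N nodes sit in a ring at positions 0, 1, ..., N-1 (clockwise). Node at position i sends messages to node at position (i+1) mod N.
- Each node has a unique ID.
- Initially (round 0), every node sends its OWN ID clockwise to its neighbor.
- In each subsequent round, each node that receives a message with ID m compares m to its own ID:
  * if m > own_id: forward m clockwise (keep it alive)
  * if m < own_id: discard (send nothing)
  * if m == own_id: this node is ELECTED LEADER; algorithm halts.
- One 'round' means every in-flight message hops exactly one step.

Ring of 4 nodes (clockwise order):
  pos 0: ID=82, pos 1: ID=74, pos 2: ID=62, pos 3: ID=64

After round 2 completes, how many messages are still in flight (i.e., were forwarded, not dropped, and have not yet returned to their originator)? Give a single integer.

Answer: 2

Derivation:
Round 1: pos1(id74) recv 82: fwd; pos2(id62) recv 74: fwd; pos3(id64) recv 62: drop; pos0(id82) recv 64: drop
Round 2: pos2(id62) recv 82: fwd; pos3(id64) recv 74: fwd
After round 2: 2 messages still in flight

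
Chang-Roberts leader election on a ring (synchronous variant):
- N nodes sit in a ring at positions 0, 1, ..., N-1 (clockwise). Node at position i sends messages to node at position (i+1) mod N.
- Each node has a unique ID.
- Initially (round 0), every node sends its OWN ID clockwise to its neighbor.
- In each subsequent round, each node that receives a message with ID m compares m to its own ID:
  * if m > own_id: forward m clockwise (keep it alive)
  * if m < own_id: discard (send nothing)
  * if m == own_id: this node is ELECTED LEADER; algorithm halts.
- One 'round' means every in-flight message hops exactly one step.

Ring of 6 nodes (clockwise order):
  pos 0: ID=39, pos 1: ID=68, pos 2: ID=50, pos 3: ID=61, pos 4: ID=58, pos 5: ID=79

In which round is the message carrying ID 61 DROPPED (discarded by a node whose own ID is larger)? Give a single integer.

Answer: 2

Derivation:
Round 1: pos1(id68) recv 39: drop; pos2(id50) recv 68: fwd; pos3(id61) recv 50: drop; pos4(id58) recv 61: fwd; pos5(id79) recv 58: drop; pos0(id39) recv 79: fwd
Round 2: pos3(id61) recv 68: fwd; pos5(id79) recv 61: drop; pos1(id68) recv 79: fwd
Round 3: pos4(id58) recv 68: fwd; pos2(id50) recv 79: fwd
Round 4: pos5(id79) recv 68: drop; pos3(id61) recv 79: fwd
Round 5: pos4(id58) recv 79: fwd
Round 6: pos5(id79) recv 79: ELECTED
Message ID 61 originates at pos 3; dropped at pos 5 in round 2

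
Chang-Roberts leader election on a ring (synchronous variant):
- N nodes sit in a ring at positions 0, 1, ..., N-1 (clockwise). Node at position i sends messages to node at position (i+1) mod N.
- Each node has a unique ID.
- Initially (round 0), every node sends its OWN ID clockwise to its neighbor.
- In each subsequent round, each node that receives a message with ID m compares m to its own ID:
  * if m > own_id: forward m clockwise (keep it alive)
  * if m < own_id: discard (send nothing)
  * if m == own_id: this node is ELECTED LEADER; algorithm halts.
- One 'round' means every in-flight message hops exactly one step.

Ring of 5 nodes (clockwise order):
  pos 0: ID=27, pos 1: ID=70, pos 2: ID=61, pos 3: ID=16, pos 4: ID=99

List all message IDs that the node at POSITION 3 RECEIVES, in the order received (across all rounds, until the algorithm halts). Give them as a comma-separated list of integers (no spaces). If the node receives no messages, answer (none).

Answer: 61,70,99

Derivation:
Round 1: pos1(id70) recv 27: drop; pos2(id61) recv 70: fwd; pos3(id16) recv 61: fwd; pos4(id99) recv 16: drop; pos0(id27) recv 99: fwd
Round 2: pos3(id16) recv 70: fwd; pos4(id99) recv 61: drop; pos1(id70) recv 99: fwd
Round 3: pos4(id99) recv 70: drop; pos2(id61) recv 99: fwd
Round 4: pos3(id16) recv 99: fwd
Round 5: pos4(id99) recv 99: ELECTED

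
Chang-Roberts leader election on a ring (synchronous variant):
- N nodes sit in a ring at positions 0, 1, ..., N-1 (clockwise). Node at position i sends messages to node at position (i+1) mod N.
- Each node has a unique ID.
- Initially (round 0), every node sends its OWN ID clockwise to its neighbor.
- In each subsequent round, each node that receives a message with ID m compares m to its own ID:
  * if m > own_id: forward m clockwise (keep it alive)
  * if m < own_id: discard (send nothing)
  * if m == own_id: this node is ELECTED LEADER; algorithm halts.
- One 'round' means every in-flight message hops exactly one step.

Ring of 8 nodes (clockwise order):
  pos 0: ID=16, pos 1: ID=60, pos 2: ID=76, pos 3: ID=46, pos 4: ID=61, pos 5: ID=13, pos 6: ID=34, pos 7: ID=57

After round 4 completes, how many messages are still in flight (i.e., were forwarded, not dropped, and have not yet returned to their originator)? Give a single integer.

Answer: 2

Derivation:
Round 1: pos1(id60) recv 16: drop; pos2(id76) recv 60: drop; pos3(id46) recv 76: fwd; pos4(id61) recv 46: drop; pos5(id13) recv 61: fwd; pos6(id34) recv 13: drop; pos7(id57) recv 34: drop; pos0(id16) recv 57: fwd
Round 2: pos4(id61) recv 76: fwd; pos6(id34) recv 61: fwd; pos1(id60) recv 57: drop
Round 3: pos5(id13) recv 76: fwd; pos7(id57) recv 61: fwd
Round 4: pos6(id34) recv 76: fwd; pos0(id16) recv 61: fwd
After round 4: 2 messages still in flight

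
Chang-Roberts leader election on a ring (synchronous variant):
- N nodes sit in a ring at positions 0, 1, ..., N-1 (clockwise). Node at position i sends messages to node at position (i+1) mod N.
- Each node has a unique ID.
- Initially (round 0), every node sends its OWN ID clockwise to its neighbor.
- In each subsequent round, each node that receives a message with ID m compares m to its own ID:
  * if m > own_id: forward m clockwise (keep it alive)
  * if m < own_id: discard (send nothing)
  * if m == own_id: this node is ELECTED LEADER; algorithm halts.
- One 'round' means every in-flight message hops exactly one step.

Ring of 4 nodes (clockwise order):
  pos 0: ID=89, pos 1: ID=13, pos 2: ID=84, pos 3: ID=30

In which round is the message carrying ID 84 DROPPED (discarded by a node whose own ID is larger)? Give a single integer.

Round 1: pos1(id13) recv 89: fwd; pos2(id84) recv 13: drop; pos3(id30) recv 84: fwd; pos0(id89) recv 30: drop
Round 2: pos2(id84) recv 89: fwd; pos0(id89) recv 84: drop
Round 3: pos3(id30) recv 89: fwd
Round 4: pos0(id89) recv 89: ELECTED
Message ID 84 originates at pos 2; dropped at pos 0 in round 2

Answer: 2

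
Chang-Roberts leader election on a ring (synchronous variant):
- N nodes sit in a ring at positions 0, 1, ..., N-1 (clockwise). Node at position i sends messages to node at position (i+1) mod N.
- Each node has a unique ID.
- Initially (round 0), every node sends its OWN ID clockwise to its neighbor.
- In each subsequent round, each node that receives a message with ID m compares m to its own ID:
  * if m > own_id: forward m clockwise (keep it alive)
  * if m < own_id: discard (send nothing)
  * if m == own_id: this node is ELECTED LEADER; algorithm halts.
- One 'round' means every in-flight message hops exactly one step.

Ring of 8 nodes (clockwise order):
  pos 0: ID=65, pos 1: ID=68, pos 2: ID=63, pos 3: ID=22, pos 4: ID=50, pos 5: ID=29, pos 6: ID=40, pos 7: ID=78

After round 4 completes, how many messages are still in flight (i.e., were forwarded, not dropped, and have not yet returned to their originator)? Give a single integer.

Round 1: pos1(id68) recv 65: drop; pos2(id63) recv 68: fwd; pos3(id22) recv 63: fwd; pos4(id50) recv 22: drop; pos5(id29) recv 50: fwd; pos6(id40) recv 29: drop; pos7(id78) recv 40: drop; pos0(id65) recv 78: fwd
Round 2: pos3(id22) recv 68: fwd; pos4(id50) recv 63: fwd; pos6(id40) recv 50: fwd; pos1(id68) recv 78: fwd
Round 3: pos4(id50) recv 68: fwd; pos5(id29) recv 63: fwd; pos7(id78) recv 50: drop; pos2(id63) recv 78: fwd
Round 4: pos5(id29) recv 68: fwd; pos6(id40) recv 63: fwd; pos3(id22) recv 78: fwd
After round 4: 3 messages still in flight

Answer: 3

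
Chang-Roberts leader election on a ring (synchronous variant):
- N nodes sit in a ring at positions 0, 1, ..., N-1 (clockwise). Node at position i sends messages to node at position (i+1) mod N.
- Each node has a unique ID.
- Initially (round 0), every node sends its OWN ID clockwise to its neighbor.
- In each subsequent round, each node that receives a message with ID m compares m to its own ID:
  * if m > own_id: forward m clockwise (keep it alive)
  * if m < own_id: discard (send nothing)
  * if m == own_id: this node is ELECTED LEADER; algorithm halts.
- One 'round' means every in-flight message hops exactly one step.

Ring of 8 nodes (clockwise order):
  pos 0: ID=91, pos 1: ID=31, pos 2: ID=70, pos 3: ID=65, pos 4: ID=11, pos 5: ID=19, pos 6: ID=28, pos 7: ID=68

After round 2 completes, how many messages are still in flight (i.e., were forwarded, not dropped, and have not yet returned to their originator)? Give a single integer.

Round 1: pos1(id31) recv 91: fwd; pos2(id70) recv 31: drop; pos3(id65) recv 70: fwd; pos4(id11) recv 65: fwd; pos5(id19) recv 11: drop; pos6(id28) recv 19: drop; pos7(id68) recv 28: drop; pos0(id91) recv 68: drop
Round 2: pos2(id70) recv 91: fwd; pos4(id11) recv 70: fwd; pos5(id19) recv 65: fwd
After round 2: 3 messages still in flight

Answer: 3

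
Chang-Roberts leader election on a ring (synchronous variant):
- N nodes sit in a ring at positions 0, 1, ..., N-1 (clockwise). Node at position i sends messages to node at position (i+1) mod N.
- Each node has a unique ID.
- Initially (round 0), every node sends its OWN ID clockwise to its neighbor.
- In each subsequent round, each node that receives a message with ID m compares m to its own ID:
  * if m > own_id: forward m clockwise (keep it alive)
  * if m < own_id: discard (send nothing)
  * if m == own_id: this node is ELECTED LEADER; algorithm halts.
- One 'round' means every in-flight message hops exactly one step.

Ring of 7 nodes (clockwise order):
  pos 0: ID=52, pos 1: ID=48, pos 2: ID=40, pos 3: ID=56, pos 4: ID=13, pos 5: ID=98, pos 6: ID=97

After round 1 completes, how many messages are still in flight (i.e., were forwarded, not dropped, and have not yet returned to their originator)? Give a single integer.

Round 1: pos1(id48) recv 52: fwd; pos2(id40) recv 48: fwd; pos3(id56) recv 40: drop; pos4(id13) recv 56: fwd; pos5(id98) recv 13: drop; pos6(id97) recv 98: fwd; pos0(id52) recv 97: fwd
After round 1: 5 messages still in flight

Answer: 5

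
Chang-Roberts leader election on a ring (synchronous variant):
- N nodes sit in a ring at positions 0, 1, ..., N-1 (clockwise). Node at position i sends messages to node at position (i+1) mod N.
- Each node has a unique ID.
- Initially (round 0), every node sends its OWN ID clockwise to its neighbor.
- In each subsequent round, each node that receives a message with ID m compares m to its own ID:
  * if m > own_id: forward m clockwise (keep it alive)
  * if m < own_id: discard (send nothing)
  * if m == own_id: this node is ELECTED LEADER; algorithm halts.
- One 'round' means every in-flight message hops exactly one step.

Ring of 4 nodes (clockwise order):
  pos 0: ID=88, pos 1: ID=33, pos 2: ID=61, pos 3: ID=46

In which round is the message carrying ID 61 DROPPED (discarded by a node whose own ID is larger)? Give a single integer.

Answer: 2

Derivation:
Round 1: pos1(id33) recv 88: fwd; pos2(id61) recv 33: drop; pos3(id46) recv 61: fwd; pos0(id88) recv 46: drop
Round 2: pos2(id61) recv 88: fwd; pos0(id88) recv 61: drop
Round 3: pos3(id46) recv 88: fwd
Round 4: pos0(id88) recv 88: ELECTED
Message ID 61 originates at pos 2; dropped at pos 0 in round 2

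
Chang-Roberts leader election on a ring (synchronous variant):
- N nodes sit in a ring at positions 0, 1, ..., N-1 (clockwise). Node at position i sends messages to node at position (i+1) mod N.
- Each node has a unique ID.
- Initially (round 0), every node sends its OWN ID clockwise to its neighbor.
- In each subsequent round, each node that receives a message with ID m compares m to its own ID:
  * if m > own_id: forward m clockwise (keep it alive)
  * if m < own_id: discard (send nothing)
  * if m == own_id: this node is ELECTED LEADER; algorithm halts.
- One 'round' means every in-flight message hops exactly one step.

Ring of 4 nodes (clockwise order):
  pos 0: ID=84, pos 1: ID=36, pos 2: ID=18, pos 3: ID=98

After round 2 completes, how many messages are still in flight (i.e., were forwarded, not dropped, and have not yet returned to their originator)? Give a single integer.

Answer: 2

Derivation:
Round 1: pos1(id36) recv 84: fwd; pos2(id18) recv 36: fwd; pos3(id98) recv 18: drop; pos0(id84) recv 98: fwd
Round 2: pos2(id18) recv 84: fwd; pos3(id98) recv 36: drop; pos1(id36) recv 98: fwd
After round 2: 2 messages still in flight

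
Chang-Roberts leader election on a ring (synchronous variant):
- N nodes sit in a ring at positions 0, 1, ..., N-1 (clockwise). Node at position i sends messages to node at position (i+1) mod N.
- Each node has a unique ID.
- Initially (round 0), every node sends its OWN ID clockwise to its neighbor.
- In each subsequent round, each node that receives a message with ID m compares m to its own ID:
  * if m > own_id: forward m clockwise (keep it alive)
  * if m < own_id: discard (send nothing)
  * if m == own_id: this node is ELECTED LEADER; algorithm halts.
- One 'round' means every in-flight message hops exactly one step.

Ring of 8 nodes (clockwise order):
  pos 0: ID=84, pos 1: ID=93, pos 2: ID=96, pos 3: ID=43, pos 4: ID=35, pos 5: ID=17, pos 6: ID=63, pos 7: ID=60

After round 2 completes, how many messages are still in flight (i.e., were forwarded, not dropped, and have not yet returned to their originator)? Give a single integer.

Answer: 2

Derivation:
Round 1: pos1(id93) recv 84: drop; pos2(id96) recv 93: drop; pos3(id43) recv 96: fwd; pos4(id35) recv 43: fwd; pos5(id17) recv 35: fwd; pos6(id63) recv 17: drop; pos7(id60) recv 63: fwd; pos0(id84) recv 60: drop
Round 2: pos4(id35) recv 96: fwd; pos5(id17) recv 43: fwd; pos6(id63) recv 35: drop; pos0(id84) recv 63: drop
After round 2: 2 messages still in flight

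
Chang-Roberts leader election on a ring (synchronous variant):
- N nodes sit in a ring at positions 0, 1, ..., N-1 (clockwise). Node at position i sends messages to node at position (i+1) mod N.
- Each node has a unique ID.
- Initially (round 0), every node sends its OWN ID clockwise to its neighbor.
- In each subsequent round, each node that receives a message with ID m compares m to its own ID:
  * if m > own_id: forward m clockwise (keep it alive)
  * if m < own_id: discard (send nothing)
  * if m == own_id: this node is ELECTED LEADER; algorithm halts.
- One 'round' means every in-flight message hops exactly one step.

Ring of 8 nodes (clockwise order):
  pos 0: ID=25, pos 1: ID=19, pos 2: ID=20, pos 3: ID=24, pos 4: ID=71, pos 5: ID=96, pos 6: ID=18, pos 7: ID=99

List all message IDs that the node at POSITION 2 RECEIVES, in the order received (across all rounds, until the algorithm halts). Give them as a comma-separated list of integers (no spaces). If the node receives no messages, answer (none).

Round 1: pos1(id19) recv 25: fwd; pos2(id20) recv 19: drop; pos3(id24) recv 20: drop; pos4(id71) recv 24: drop; pos5(id96) recv 71: drop; pos6(id18) recv 96: fwd; pos7(id99) recv 18: drop; pos0(id25) recv 99: fwd
Round 2: pos2(id20) recv 25: fwd; pos7(id99) recv 96: drop; pos1(id19) recv 99: fwd
Round 3: pos3(id24) recv 25: fwd; pos2(id20) recv 99: fwd
Round 4: pos4(id71) recv 25: drop; pos3(id24) recv 99: fwd
Round 5: pos4(id71) recv 99: fwd
Round 6: pos5(id96) recv 99: fwd
Round 7: pos6(id18) recv 99: fwd
Round 8: pos7(id99) recv 99: ELECTED

Answer: 19,25,99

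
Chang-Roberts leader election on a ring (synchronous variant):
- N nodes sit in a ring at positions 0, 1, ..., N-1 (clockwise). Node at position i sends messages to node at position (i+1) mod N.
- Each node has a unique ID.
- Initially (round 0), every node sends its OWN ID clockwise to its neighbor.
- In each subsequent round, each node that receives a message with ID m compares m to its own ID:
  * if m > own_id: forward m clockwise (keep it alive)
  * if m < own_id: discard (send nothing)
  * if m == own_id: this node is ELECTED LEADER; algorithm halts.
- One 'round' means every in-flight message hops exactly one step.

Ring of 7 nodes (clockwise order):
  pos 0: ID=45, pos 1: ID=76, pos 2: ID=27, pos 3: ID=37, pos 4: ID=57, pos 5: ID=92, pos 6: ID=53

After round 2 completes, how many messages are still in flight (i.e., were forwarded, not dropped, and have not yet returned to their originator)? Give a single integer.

Round 1: pos1(id76) recv 45: drop; pos2(id27) recv 76: fwd; pos3(id37) recv 27: drop; pos4(id57) recv 37: drop; pos5(id92) recv 57: drop; pos6(id53) recv 92: fwd; pos0(id45) recv 53: fwd
Round 2: pos3(id37) recv 76: fwd; pos0(id45) recv 92: fwd; pos1(id76) recv 53: drop
After round 2: 2 messages still in flight

Answer: 2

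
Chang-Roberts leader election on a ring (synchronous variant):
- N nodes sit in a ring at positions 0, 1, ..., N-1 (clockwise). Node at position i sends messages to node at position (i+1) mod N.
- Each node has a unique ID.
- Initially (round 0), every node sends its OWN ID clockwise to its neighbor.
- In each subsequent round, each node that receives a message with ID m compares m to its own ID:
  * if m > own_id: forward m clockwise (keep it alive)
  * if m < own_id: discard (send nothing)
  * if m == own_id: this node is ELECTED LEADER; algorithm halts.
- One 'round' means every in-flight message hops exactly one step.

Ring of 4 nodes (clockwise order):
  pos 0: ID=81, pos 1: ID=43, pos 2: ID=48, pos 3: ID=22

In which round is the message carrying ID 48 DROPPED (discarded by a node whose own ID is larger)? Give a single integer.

Answer: 2

Derivation:
Round 1: pos1(id43) recv 81: fwd; pos2(id48) recv 43: drop; pos3(id22) recv 48: fwd; pos0(id81) recv 22: drop
Round 2: pos2(id48) recv 81: fwd; pos0(id81) recv 48: drop
Round 3: pos3(id22) recv 81: fwd
Round 4: pos0(id81) recv 81: ELECTED
Message ID 48 originates at pos 2; dropped at pos 0 in round 2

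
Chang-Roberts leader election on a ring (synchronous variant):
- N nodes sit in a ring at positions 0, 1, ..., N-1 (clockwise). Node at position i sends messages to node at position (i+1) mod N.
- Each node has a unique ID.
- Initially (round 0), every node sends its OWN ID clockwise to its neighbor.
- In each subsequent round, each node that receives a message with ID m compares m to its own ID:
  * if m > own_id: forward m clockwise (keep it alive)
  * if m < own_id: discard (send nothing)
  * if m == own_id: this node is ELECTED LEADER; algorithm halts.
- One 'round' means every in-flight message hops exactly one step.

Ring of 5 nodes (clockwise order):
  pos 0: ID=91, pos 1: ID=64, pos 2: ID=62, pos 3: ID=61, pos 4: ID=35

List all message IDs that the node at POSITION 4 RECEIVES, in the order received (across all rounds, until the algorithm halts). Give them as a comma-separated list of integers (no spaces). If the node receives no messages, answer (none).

Answer: 61,62,64,91

Derivation:
Round 1: pos1(id64) recv 91: fwd; pos2(id62) recv 64: fwd; pos3(id61) recv 62: fwd; pos4(id35) recv 61: fwd; pos0(id91) recv 35: drop
Round 2: pos2(id62) recv 91: fwd; pos3(id61) recv 64: fwd; pos4(id35) recv 62: fwd; pos0(id91) recv 61: drop
Round 3: pos3(id61) recv 91: fwd; pos4(id35) recv 64: fwd; pos0(id91) recv 62: drop
Round 4: pos4(id35) recv 91: fwd; pos0(id91) recv 64: drop
Round 5: pos0(id91) recv 91: ELECTED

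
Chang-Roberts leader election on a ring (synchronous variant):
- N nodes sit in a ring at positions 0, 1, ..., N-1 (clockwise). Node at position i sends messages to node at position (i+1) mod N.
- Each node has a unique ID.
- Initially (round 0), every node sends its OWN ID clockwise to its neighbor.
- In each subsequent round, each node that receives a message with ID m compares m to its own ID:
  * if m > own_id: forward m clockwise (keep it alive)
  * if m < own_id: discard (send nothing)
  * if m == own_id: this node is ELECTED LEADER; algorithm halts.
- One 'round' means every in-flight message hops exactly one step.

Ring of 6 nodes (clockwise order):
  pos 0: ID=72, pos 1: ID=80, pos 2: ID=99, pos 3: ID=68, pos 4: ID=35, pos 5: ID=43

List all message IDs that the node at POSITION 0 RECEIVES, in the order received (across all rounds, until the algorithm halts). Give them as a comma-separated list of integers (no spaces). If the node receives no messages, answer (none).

Round 1: pos1(id80) recv 72: drop; pos2(id99) recv 80: drop; pos3(id68) recv 99: fwd; pos4(id35) recv 68: fwd; pos5(id43) recv 35: drop; pos0(id72) recv 43: drop
Round 2: pos4(id35) recv 99: fwd; pos5(id43) recv 68: fwd
Round 3: pos5(id43) recv 99: fwd; pos0(id72) recv 68: drop
Round 4: pos0(id72) recv 99: fwd
Round 5: pos1(id80) recv 99: fwd
Round 6: pos2(id99) recv 99: ELECTED

Answer: 43,68,99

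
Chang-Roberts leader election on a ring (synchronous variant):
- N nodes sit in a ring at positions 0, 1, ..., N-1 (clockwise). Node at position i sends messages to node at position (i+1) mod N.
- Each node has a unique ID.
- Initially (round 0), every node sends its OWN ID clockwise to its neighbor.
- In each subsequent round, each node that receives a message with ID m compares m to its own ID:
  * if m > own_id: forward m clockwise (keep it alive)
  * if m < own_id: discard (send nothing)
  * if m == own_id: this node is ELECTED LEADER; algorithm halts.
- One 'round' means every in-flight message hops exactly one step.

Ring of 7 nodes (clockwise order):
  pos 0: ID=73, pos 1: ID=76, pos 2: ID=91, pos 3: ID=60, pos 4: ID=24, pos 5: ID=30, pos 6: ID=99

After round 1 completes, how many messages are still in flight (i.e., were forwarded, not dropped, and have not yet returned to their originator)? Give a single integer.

Answer: 3

Derivation:
Round 1: pos1(id76) recv 73: drop; pos2(id91) recv 76: drop; pos3(id60) recv 91: fwd; pos4(id24) recv 60: fwd; pos5(id30) recv 24: drop; pos6(id99) recv 30: drop; pos0(id73) recv 99: fwd
After round 1: 3 messages still in flight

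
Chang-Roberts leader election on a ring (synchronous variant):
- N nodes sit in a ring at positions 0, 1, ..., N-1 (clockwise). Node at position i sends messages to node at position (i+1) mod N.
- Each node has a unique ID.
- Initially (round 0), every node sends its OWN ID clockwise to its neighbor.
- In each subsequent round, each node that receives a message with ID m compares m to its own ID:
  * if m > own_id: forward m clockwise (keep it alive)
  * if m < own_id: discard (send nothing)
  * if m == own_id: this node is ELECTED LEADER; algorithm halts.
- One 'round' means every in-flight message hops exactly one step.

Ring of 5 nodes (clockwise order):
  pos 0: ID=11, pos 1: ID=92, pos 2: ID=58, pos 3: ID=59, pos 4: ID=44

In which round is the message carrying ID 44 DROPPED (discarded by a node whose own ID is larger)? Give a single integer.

Round 1: pos1(id92) recv 11: drop; pos2(id58) recv 92: fwd; pos3(id59) recv 58: drop; pos4(id44) recv 59: fwd; pos0(id11) recv 44: fwd
Round 2: pos3(id59) recv 92: fwd; pos0(id11) recv 59: fwd; pos1(id92) recv 44: drop
Round 3: pos4(id44) recv 92: fwd; pos1(id92) recv 59: drop
Round 4: pos0(id11) recv 92: fwd
Round 5: pos1(id92) recv 92: ELECTED
Message ID 44 originates at pos 4; dropped at pos 1 in round 2

Answer: 2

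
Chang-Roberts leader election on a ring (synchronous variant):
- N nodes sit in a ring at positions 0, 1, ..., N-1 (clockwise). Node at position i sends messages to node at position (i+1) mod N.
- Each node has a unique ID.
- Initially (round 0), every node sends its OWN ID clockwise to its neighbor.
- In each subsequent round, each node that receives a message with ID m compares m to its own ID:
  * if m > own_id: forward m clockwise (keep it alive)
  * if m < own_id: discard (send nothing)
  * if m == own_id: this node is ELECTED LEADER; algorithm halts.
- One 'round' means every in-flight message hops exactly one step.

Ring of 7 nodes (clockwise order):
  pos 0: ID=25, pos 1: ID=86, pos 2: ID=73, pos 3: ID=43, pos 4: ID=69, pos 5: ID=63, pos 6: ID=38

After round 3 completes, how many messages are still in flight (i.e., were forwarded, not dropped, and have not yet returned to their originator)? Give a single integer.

Answer: 3

Derivation:
Round 1: pos1(id86) recv 25: drop; pos2(id73) recv 86: fwd; pos3(id43) recv 73: fwd; pos4(id69) recv 43: drop; pos5(id63) recv 69: fwd; pos6(id38) recv 63: fwd; pos0(id25) recv 38: fwd
Round 2: pos3(id43) recv 86: fwd; pos4(id69) recv 73: fwd; pos6(id38) recv 69: fwd; pos0(id25) recv 63: fwd; pos1(id86) recv 38: drop
Round 3: pos4(id69) recv 86: fwd; pos5(id63) recv 73: fwd; pos0(id25) recv 69: fwd; pos1(id86) recv 63: drop
After round 3: 3 messages still in flight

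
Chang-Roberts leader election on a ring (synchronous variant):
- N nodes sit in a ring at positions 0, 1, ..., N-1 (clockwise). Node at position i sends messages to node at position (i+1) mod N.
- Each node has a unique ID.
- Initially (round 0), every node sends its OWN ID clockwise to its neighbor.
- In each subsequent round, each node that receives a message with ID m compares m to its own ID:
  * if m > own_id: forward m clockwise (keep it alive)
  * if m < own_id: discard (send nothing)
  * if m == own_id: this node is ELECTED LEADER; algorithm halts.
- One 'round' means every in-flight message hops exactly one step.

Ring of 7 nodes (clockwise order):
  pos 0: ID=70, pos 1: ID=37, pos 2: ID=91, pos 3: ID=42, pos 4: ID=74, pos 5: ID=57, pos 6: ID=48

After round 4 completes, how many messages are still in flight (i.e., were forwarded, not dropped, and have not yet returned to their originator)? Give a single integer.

Round 1: pos1(id37) recv 70: fwd; pos2(id91) recv 37: drop; pos3(id42) recv 91: fwd; pos4(id74) recv 42: drop; pos5(id57) recv 74: fwd; pos6(id48) recv 57: fwd; pos0(id70) recv 48: drop
Round 2: pos2(id91) recv 70: drop; pos4(id74) recv 91: fwd; pos6(id48) recv 74: fwd; pos0(id70) recv 57: drop
Round 3: pos5(id57) recv 91: fwd; pos0(id70) recv 74: fwd
Round 4: pos6(id48) recv 91: fwd; pos1(id37) recv 74: fwd
After round 4: 2 messages still in flight

Answer: 2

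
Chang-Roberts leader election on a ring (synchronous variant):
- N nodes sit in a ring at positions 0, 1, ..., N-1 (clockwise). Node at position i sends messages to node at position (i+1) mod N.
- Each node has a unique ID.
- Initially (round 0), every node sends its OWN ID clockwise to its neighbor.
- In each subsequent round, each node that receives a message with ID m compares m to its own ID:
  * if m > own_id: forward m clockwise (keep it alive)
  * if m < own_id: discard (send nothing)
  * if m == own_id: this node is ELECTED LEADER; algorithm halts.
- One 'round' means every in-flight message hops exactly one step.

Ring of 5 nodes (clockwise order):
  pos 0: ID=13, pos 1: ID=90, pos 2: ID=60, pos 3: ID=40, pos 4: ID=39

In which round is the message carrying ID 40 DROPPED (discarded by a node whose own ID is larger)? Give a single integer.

Answer: 3

Derivation:
Round 1: pos1(id90) recv 13: drop; pos2(id60) recv 90: fwd; pos3(id40) recv 60: fwd; pos4(id39) recv 40: fwd; pos0(id13) recv 39: fwd
Round 2: pos3(id40) recv 90: fwd; pos4(id39) recv 60: fwd; pos0(id13) recv 40: fwd; pos1(id90) recv 39: drop
Round 3: pos4(id39) recv 90: fwd; pos0(id13) recv 60: fwd; pos1(id90) recv 40: drop
Round 4: pos0(id13) recv 90: fwd; pos1(id90) recv 60: drop
Round 5: pos1(id90) recv 90: ELECTED
Message ID 40 originates at pos 3; dropped at pos 1 in round 3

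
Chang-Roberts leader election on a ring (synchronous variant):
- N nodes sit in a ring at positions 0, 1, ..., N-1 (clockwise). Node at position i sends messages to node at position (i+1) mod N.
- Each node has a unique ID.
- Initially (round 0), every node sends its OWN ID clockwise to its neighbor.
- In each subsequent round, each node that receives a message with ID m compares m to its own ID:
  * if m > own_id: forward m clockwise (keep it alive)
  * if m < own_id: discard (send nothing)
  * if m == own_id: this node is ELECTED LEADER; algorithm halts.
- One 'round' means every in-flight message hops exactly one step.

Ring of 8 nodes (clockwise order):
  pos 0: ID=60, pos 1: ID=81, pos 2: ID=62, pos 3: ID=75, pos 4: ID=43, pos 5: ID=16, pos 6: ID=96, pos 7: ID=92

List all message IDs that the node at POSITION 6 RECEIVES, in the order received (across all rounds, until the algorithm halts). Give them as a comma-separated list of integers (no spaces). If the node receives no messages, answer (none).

Answer: 16,43,75,81,92,96

Derivation:
Round 1: pos1(id81) recv 60: drop; pos2(id62) recv 81: fwd; pos3(id75) recv 62: drop; pos4(id43) recv 75: fwd; pos5(id16) recv 43: fwd; pos6(id96) recv 16: drop; pos7(id92) recv 96: fwd; pos0(id60) recv 92: fwd
Round 2: pos3(id75) recv 81: fwd; pos5(id16) recv 75: fwd; pos6(id96) recv 43: drop; pos0(id60) recv 96: fwd; pos1(id81) recv 92: fwd
Round 3: pos4(id43) recv 81: fwd; pos6(id96) recv 75: drop; pos1(id81) recv 96: fwd; pos2(id62) recv 92: fwd
Round 4: pos5(id16) recv 81: fwd; pos2(id62) recv 96: fwd; pos3(id75) recv 92: fwd
Round 5: pos6(id96) recv 81: drop; pos3(id75) recv 96: fwd; pos4(id43) recv 92: fwd
Round 6: pos4(id43) recv 96: fwd; pos5(id16) recv 92: fwd
Round 7: pos5(id16) recv 96: fwd; pos6(id96) recv 92: drop
Round 8: pos6(id96) recv 96: ELECTED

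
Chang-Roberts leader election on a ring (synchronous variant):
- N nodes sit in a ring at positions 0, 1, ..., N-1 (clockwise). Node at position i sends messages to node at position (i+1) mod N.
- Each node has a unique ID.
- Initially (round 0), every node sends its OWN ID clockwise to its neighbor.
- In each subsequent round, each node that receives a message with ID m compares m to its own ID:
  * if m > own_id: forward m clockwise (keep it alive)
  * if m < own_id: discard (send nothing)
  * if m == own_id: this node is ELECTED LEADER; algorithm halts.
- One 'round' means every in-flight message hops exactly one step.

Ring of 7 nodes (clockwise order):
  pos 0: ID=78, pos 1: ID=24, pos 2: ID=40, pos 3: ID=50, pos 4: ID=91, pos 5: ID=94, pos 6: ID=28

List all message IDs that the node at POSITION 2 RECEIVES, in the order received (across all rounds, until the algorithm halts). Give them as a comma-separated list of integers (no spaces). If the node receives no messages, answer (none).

Round 1: pos1(id24) recv 78: fwd; pos2(id40) recv 24: drop; pos3(id50) recv 40: drop; pos4(id91) recv 50: drop; pos5(id94) recv 91: drop; pos6(id28) recv 94: fwd; pos0(id78) recv 28: drop
Round 2: pos2(id40) recv 78: fwd; pos0(id78) recv 94: fwd
Round 3: pos3(id50) recv 78: fwd; pos1(id24) recv 94: fwd
Round 4: pos4(id91) recv 78: drop; pos2(id40) recv 94: fwd
Round 5: pos3(id50) recv 94: fwd
Round 6: pos4(id91) recv 94: fwd
Round 7: pos5(id94) recv 94: ELECTED

Answer: 24,78,94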